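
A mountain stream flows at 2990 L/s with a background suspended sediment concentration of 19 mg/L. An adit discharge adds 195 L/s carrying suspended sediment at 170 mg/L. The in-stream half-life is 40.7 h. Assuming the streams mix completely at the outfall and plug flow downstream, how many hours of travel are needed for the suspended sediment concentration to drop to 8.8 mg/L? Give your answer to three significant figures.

Mass balance: C = (2990·19.00 + 195.0·170.0) / 3185 = 89960/3185 = 28.24 mg/L.
Half-life 40.7 h → k = ln 2 / 40.7 = 0.01703 h⁻¹ = 0.4087 d⁻¹.
28.24·exp(−k·t) = 8.8 → t = ln(28.24/8.8)/k = 246500 s = 68.47 h.

68.5 h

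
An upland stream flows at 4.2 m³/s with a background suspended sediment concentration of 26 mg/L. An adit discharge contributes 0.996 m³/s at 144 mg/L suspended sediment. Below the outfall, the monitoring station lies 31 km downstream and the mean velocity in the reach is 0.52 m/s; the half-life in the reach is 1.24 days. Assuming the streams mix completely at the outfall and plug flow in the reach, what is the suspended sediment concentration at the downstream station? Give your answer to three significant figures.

33.1 mg/L

Flow-weighted average: C = (4.200·26.00 + 0.9960·144.0) / 5.196 = 252.6/5.196 = 48.62 mg/L.
Travel time t = 31·1000 / 0.52 = 59620 s = 16.56 h.
Half-life 1.24 d → k = ln 2 / 1.24 = 0.5590 d⁻¹.
Applying C = C₀e^(−kt): 48.62 × 0.6800 = 33.06 mg/L.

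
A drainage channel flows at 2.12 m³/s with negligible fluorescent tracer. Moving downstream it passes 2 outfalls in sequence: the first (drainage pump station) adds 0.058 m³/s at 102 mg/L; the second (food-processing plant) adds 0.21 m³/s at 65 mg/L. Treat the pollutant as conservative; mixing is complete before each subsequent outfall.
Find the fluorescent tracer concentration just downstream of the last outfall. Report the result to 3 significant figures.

8.19 mg/L

After outfall 1: Q = 2.120 + 0.05800 = 2.178 m³/s; C = (2.120·0 + 0.05800·102.0)/2.178 = 2.716 mg/L.
After outfall 2: Q = 2.178 + 0.2100 = 2.388 m³/s; C = (2.178·2.716 + 0.2100·65.00)/2.388 = 8.193 mg/L.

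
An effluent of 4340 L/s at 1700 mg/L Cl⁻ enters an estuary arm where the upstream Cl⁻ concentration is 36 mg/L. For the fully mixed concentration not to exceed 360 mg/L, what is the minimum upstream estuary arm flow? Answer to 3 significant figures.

Set C_mix = 360: (Q·36.00 + 4340·1700) / (Q + 4340) = 360
→ Q = 4340·(1700 − 360)/(360 − 36.00) = 17950 L/s.

17900 L/s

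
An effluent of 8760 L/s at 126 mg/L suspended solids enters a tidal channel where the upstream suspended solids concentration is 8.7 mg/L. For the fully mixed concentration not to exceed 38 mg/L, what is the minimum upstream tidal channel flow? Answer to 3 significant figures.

Set C_mix = 38: (Q·8.700 + 8760·126.0) / (Q + 8760) = 38
→ Q = 8760·(126.0 − 38)/(38 − 8.700) = 26310 L/s.

26300 L/s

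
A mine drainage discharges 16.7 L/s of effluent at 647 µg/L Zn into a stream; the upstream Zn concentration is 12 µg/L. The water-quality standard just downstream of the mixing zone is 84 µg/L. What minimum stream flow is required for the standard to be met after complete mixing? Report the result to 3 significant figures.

131 L/s

Set C_mix = 84: (Q·12.00 + 16.70·647.0) / (Q + 16.70) = 84
→ Q = 16.70·(647.0 − 84)/(84 − 12.00) = 130.6 L/s.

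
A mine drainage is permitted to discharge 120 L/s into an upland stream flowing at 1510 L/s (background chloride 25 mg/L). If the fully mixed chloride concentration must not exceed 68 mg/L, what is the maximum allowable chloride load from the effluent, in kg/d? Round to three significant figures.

Mass balance at the limit: 1510·25.00 + 120.0·Cₑ = 1630·68 → Cₑ = 609.1 mg/L.
120.0 L/s = 0.1200 m³/s. Load = 0.1200 m³/s × 609.1 g/m³ × 86 400 s/d = 6315 kg/d.

6310 kg/d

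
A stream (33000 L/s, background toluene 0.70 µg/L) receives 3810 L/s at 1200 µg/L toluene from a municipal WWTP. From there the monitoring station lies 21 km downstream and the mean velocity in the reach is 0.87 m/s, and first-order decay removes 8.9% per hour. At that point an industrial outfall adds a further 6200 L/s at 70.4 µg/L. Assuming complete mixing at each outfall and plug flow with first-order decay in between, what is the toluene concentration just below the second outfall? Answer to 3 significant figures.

67.3 µg/L

Mixed concentration C = ΣQC/ΣQ = (33000·0.7000 + 3810·1200) / 36810 = 4595000/36810 = 124.8 µg/L; combined flow 36810 L/s.
Travel time t = 21·1000 / 0.87 = 24140 s = 6.705 h.
8.9%/h lost → k = −ln(1 − 0.089) = 0.09321 h⁻¹.
After decay, C = 124.8 × e^(−kt) = 124.8 × 0.5353 = 66.82 µg/L.
Second outfall: C = (36810·66.82 + 6200·70.40)/43010 = 67.34 µg/L.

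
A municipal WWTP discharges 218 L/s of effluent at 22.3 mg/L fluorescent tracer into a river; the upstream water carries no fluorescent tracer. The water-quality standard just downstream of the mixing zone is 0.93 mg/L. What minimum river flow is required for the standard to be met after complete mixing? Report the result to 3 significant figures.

Set C_mix = 0.93: (Q·0 + 218.0·22.30) / (Q + 218.0) = 0.93
→ Q = 218.0·(22.30 − 0.93)/(0.93 − 0) = 5009 L/s.

5010 L/s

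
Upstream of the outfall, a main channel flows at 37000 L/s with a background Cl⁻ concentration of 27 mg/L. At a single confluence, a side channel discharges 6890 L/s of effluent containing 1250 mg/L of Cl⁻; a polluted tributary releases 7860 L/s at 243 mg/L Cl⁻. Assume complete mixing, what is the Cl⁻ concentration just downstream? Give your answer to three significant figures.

223 mg/L

Mixed concentration C = ΣQC/ΣQ = (37000·27.00 + 6890·1250 + 7860·243.0) / 51750 = 11520000/51750 = 222.6 mg/L.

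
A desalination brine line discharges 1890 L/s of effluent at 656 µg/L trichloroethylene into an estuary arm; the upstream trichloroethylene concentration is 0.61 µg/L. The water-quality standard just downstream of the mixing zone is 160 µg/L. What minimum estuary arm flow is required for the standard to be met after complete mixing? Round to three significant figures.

5880 L/s

Set C_mix = 160: (Q·0.6100 + 1890·656.0) / (Q + 1890) = 160
→ Q = 1890·(656.0 − 160)/(160 − 0.6100) = 5881 L/s.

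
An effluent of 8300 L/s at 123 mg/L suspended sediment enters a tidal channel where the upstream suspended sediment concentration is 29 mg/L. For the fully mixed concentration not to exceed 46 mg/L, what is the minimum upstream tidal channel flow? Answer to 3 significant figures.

Set C_mix = 46: (Q·29.00 + 8300·123.0) / (Q + 8300) = 46
→ Q = 8300·(123.0 − 46)/(46 − 29.00) = 37590 L/s.

37600 L/s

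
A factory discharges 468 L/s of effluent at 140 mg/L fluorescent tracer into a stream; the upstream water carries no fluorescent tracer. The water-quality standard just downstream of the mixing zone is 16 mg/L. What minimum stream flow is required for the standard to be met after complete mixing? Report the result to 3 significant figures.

Set C_mix = 16: (Q·0 + 468.0·140.0) / (Q + 468.0) = 16
→ Q = 468.0·(140.0 − 16)/(16 − 0) = 3627 L/s.

3630 L/s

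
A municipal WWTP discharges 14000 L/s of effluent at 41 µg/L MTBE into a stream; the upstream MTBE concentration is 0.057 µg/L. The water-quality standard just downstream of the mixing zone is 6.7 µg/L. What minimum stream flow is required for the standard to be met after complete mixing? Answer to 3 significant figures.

Set C_mix = 6.7: (Q·0.05700 + 14000·41.00) / (Q + 14000) = 6.7
→ Q = 14000·(41.00 − 6.7)/(6.7 − 0.05700) = 72290 L/s.

72300 L/s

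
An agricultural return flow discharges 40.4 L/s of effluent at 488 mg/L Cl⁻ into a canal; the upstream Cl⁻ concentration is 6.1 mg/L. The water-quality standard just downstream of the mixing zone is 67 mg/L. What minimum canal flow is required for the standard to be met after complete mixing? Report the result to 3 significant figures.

279 L/s

Set C_mix = 67: (Q·6.100 + 40.40·488.0) / (Q + 40.40) = 67
→ Q = 40.40·(488.0 − 67)/(67 − 6.100) = 279.3 L/s.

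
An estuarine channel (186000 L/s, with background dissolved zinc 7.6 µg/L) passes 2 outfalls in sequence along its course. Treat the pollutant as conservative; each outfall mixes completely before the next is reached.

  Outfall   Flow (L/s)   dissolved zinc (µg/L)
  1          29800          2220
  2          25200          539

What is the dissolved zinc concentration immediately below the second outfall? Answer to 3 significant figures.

Outfall 1: combined Q = 215800 L/s; C = (186000·7.600 + 29800·2220)/215800 = 313.1 µg/L.
Outfall 2: combined Q = 241000 L/s; C = (215800·313.1 + 25200·539.0)/241000 = 336.7 µg/L.

337 µg/L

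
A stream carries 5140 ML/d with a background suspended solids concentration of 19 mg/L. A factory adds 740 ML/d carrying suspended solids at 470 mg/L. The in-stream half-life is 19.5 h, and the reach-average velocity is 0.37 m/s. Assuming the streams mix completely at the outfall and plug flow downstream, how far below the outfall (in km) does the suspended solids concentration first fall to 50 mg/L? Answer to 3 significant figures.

15.6 km

Flow-weighted average: C = (5140·19.00 + 740.0·470.0) / 5880 = 445500/5880 = 75.76 mg/L.
Half-life 19.5 h → k = ln 2 / 19.5 = 0.03555 h⁻¹ = 0.8531 d⁻¹.
Set 75.76·exp(−k·t) = 50 → t = ln(75.76/50)/k = 42080 s = 11.69 h.
Distance = v·t = 0.37·42080 = 15570 m = 15.57 km.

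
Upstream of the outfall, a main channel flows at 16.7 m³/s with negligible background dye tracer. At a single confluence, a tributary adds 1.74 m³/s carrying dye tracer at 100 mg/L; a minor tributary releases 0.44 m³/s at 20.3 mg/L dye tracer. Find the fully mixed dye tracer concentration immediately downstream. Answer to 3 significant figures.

Conservation of mass: C = (16.70·0 + 1.740·100.0 + 0.4400·20.30) / 18.88 = 182.9/18.88 = 9.689 mg/L.

9.69 mg/L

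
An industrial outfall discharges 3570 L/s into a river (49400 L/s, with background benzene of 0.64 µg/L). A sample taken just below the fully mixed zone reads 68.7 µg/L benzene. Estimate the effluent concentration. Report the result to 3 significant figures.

1010 µg/L

Mass balance: 49400·0.6400 + 3570·Cₑ = 52970·68.70
→ Cₑ = (52970·68.70 − 49400·0.6400) / 3570 = 1010 µg/L.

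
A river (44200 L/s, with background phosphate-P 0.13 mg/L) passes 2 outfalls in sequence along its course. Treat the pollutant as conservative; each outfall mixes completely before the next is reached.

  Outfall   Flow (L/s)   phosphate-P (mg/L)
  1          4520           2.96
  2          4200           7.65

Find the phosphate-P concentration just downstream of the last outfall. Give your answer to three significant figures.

0.969 mg/L

Below outfall 1: Q → 48720 L/s, C = (44200·0.1300 + 4520·2.960)/48720 = 0.3926 mg/L.
Below outfall 2: Q → 52920 L/s, C = (48720·0.3926 + 4200·7.650)/52920 = 0.9685 mg/L.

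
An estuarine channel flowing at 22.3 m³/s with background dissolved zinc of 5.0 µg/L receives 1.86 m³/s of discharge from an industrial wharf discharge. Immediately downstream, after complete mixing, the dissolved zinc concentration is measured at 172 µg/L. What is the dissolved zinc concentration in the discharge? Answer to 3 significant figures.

Mass balance: 22.30·5.000 + 1.860·Cₑ = 24.16·172.0
→ Cₑ = (24.16·172.0 − 22.30·5.000) / 1.860 = 2174 µg/L.

2170 µg/L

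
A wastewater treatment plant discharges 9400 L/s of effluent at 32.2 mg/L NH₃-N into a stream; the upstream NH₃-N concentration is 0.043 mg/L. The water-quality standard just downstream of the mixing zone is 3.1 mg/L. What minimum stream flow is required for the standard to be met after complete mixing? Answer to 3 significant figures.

89500 L/s

Set C_mix = 3.1: (Q·0.04300 + 9400·32.20) / (Q + 9400) = 3.1
→ Q = 9400·(32.20 − 3.1)/(3.1 − 0.04300) = 89480 L/s.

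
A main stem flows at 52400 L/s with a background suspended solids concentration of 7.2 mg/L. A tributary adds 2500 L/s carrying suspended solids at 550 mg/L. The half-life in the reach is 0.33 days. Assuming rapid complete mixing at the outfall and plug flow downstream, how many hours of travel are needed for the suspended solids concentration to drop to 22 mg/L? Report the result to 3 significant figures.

Flow-weighted average: C = (52400·7.200 + 2500·550.0) / 54900 = 1752000/54900 = 31.92 mg/L.
Half-life 0.33 d → k = ln 2 / 0.33 = 2.100 d⁻¹.
31.92·exp(−k·t) = 22 → t = ln(31.92/22)/k = 15310 s = 4.252 h.

4.25 h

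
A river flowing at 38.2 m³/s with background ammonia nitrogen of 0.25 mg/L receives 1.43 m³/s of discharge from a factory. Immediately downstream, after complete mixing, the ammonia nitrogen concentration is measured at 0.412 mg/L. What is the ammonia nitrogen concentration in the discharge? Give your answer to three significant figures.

4.74 mg/L

Mass balance: 38.20·0.2500 + 1.430·Cₑ = 39.63·0.4120
→ Cₑ = (39.63·0.4120 − 38.20·0.2500) / 1.430 = 4.740 mg/L.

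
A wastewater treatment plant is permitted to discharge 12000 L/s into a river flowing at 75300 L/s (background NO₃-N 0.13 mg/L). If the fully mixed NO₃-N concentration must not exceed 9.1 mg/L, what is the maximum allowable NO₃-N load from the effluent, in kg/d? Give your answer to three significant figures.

Mass balance at the limit: 75300·0.1300 + 12000·Cₑ = 87300·9.1 → Cₑ = 65.39 mg/L.
12000 L/s = 12.00 m³/s. Load = 12.00 m³/s × 65.39 g/m³ × 86 400 s/d = 67790 kg/d.

67800 kg/d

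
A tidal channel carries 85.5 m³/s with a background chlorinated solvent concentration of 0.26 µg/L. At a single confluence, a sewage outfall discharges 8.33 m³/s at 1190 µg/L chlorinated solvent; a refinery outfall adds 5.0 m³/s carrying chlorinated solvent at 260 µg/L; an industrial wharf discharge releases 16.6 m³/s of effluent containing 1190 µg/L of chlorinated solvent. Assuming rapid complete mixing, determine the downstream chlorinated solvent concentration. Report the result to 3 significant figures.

268 µg/L

Mixed concentration C = ΣQC/ΣQ = (85.50·0.2600 + 8.330·1190 + 5.000·260.0 + 16.60·1190) / 115.4 = 30990/115.4 = 268.5 µg/L.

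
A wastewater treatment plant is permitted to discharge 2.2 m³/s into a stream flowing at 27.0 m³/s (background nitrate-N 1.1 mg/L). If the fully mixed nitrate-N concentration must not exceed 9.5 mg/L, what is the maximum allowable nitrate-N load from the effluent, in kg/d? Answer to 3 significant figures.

21400 kg/d

Mass balance at the limit: 27.00·1.100 + 2.200·Cₑ = 29.20·9.5 → Cₑ = 112.6 mg/L.
Load = 2.200 m³/s × 112.6 g/m³ × 86 400 s/d = 21400 kg/d.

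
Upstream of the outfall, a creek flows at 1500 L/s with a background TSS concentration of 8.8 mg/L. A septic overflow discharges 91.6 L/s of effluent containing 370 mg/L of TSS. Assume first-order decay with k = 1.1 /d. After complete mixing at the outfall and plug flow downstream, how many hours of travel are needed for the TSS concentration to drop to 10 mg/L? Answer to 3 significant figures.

After mixing, C = (1500·8.800 + 91.60·370.0) / 1592 = 47090/1592 = 29.59 mg/L.
29.59·exp(−k·t) = 10 → t = ln(29.59/10)/k = 85200 s = 23.67 h.

23.7 h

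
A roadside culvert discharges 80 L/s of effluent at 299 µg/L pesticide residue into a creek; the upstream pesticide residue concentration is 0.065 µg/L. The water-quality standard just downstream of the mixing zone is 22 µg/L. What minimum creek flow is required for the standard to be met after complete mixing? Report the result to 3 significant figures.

1010 L/s

Set C_mix = 22: (Q·0.06500 + 80.00·299.0) / (Q + 80.00) = 22
→ Q = 80.00·(299.0 − 22)/(22 − 0.06500) = 1010 L/s.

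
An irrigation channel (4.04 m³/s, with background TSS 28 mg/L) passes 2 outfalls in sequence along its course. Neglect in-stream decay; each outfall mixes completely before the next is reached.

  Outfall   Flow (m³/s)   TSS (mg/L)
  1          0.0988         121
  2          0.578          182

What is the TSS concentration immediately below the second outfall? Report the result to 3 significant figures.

48.8 mg/L

After outfall 1: Q = 4.040 + 0.09880 = 4.139 m³/s; C = (4.040·28.00 + 0.09880·121.0)/4.139 = 30.22 mg/L.
After outfall 2: Q = 4.139 + 0.5780 = 4.717 m³/s; C = (4.139·30.22 + 0.5780·182.0)/4.717 = 48.82 mg/L.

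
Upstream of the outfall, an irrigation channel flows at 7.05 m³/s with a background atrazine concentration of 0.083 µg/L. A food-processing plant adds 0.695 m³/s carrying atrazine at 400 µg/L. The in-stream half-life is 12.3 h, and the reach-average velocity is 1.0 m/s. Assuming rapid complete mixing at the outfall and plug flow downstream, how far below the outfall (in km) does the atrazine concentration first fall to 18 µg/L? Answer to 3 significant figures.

Conservation of mass: C = (7.050·0.08300 + 0.6950·400.0) / 7.745 = 278.6/7.745 = 35.97 µg/L.
Half-life 12.3 h → k = ln 2 / 12.3 = 0.05635 h⁻¹ = 1.352 d⁻¹.
Set 35.97·exp(−k·t) = 18 → t = ln(35.97/18)/k = 44230 s = 12.29 h.
Distance = v·t = 1.0·44230 = 44230 m = 44.23 km.

44.2 km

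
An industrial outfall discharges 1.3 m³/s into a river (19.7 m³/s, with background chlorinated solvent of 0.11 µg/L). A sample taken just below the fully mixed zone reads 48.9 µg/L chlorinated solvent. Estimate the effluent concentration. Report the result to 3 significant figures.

Mass balance: 19.70·0.1100 + 1.300·Cₑ = 21.00·48.90
→ Cₑ = (21.00·48.90 − 19.70·0.1100) / 1.300 = 788.3 µg/L.

788 µg/L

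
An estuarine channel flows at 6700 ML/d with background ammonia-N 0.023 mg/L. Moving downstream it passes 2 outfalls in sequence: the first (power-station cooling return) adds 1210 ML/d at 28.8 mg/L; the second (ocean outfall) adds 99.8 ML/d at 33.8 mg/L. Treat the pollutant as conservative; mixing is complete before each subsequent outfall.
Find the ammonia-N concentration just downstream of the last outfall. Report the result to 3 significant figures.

Below outfall 1: Q → 7910 ML/d, C = (6700·0.02300 + 1210·28.80)/7910 = 4.425 mg/L.
Below outfall 2: Q → 8010 ML/d, C = (7910·4.425 + 99.80·33.80)/8010 = 4.791 mg/L.

4.79 mg/L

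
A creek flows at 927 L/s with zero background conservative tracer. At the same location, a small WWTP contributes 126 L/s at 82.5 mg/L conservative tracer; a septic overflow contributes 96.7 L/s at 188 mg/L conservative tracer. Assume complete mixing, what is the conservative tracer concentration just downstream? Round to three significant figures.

24.9 mg/L

Mass balance: C = (927.0·0 + 126.0·82.50 + 96.70·188.0) / 1150 = 28570/1150 = 24.85 mg/L.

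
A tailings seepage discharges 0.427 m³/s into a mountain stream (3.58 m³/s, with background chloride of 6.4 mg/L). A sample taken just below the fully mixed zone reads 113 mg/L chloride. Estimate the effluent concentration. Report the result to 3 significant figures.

1010 mg/L

Mass balance: 3.580·6.400 + 0.4270·Cₑ = 4.007·113.0
→ Cₑ = (4.007·113.0 − 3.580·6.400) / 0.4270 = 1007 mg/L.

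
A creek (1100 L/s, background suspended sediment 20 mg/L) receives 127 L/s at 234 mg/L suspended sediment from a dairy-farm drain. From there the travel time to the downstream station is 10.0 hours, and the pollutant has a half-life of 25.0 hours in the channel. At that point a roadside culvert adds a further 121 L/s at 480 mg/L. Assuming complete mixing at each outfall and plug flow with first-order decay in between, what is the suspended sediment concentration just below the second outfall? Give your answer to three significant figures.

Mixed concentration C = ΣQC/ΣQ = (1100·20.00 + 127.0·234.0) / 1227 = 51720/1227 = 42.15 mg/L; combined flow 1227 L/s.
Half-life 25.0 h → k = ln 2 / 25.0 = 0.02773 h⁻¹ = 0.6654 d⁻¹.
Decay over the reach: 42.15·exp(−kt) = 42.15·0.7579 = 31.94 mg/L.
At the second outfall, C = (1227·31.94 + 121.0·480.0) / (1227 + 121.0) = 72.16 mg/L.

72.2 mg/L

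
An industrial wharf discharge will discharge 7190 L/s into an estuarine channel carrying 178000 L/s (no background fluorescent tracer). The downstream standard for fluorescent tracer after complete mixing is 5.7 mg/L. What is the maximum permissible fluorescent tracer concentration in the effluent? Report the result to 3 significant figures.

At the limit, (Qr·Cr + Qe·Cₑ)/(Qr + Qe) = 5.7:
Cₑ = (185200·5.7 − 178000·0) / 7190 = 146.8 mg/L.

147 mg/L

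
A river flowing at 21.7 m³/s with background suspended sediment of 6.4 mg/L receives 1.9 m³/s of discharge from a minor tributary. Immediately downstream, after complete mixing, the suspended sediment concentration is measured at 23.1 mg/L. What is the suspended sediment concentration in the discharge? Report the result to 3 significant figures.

Mass balance: 21.70·6.400 + 1.900·Cₑ = 23.60·23.10
→ Cₑ = (23.60·23.10 − 21.70·6.400) / 1.900 = 213.8 mg/L.

214 mg/L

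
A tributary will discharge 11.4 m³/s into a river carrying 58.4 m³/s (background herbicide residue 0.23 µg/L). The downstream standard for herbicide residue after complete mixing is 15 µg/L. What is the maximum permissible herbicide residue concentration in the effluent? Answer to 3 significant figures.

At the limit, (Qr·Cr + Qe·Cₑ)/(Qr + Qe) = 15:
Cₑ = (69.80·15 − 58.40·0.2300) / 11.40 = 90.66 µg/L.

90.7 µg/L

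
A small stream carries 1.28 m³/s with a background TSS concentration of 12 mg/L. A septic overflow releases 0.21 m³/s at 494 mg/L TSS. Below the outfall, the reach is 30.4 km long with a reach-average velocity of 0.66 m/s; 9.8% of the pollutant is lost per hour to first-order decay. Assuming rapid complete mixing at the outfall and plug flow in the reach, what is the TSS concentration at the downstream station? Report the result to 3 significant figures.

21.4 mg/L

Flow-weighted average: C = (1.280·12.00 + 0.2100·494.0) / 1.490 = 119.1/1.490 = 79.93 mg/L.
Travel time t = 30.4·1000 / 0.66 = 46060 s = 12.79 h.
9.8%/h lost → k = −ln(1 − 0.098) = 0.1031 h⁻¹.
Decay over the reach: 79.93·exp(−kt) = 79.93·0.2672 = 21.36 mg/L.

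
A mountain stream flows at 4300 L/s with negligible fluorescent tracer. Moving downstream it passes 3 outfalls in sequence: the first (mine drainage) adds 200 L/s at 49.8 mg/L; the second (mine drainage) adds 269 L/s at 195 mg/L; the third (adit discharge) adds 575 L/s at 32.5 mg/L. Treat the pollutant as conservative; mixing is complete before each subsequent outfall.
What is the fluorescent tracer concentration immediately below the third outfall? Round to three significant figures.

15.2 mg/L

Outfall 1: combined Q = 4500 L/s; C = (4300·0 + 200.0·49.80)/4500 = 2.213 mg/L.
Outfall 2: combined Q = 4769 L/s; C = (4500·2.213 + 269.0·195.0)/4769 = 13.09 mg/L.
Outfall 3: combined Q = 5344 L/s; C = (4769·13.09 + 575.0·32.50)/5344 = 15.18 mg/L.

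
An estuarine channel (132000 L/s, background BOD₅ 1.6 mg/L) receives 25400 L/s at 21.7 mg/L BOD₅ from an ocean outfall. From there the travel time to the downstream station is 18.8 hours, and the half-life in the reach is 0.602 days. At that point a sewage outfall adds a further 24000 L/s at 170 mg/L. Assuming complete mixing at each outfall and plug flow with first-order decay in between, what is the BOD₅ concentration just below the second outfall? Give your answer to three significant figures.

24.2 mg/L

Mass balance: C = (132000·1.600 + 25400·21.70) / 157400 = 762400/157400 = 4.844 mg/L; combined flow 157400 L/s.
Half-life 0.602 d → k = ln 2 / 0.602 = 1.151 d⁻¹.
After decay, C = 4.844 × e^(−kt) = 4.844 × 0.4058 = 1.965 mg/L.
Second outfall: C = (157400·1.965 + 24000·170.0)/181400 = 24.20 mg/L.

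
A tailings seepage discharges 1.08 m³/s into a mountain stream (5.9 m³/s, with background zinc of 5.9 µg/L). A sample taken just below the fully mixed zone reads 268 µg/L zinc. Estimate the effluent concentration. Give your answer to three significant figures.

Mass balance: 5.900·5.900 + 1.080·Cₑ = 6.980·268.0
→ Cₑ = (6.980·268.0 − 5.900·5.900) / 1.080 = 1700 µg/L.

1700 µg/L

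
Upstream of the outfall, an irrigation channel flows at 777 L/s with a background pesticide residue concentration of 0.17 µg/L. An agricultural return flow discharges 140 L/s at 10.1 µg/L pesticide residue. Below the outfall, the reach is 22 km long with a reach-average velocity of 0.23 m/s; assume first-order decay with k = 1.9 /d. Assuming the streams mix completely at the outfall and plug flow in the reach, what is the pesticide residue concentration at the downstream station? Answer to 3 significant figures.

0.206 µg/L

Mass balance: C = (777.0·0.1700 + 140.0·10.10) / 917.0 = 1546/917.0 = 1.686 µg/L.
Travel time t = 22·1000 / 0.23 = 95650 s = 26.57 h.
After decay, C = 1.686 × e^(−kt) = 1.686 × 0.1220 = 0.2058 µg/L.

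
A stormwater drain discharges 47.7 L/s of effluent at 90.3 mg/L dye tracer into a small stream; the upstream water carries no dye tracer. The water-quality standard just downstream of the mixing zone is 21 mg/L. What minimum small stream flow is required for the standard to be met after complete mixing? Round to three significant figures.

157 L/s

Set C_mix = 21: (Q·0 + 47.70·90.30) / (Q + 47.70) = 21
→ Q = 47.70·(90.30 − 21)/(21 − 0) = 157.4 L/s.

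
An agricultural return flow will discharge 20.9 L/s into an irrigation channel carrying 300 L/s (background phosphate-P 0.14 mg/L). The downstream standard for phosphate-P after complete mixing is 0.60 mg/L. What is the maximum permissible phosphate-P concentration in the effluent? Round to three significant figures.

7.20 mg/L

At the limit, (Qr·Cr + Qe·Cₑ)/(Qr + Qe) = 0.60:
Cₑ = (320.9·0.60 − 300.0·0.1400) / 20.90 = 7.203 mg/L.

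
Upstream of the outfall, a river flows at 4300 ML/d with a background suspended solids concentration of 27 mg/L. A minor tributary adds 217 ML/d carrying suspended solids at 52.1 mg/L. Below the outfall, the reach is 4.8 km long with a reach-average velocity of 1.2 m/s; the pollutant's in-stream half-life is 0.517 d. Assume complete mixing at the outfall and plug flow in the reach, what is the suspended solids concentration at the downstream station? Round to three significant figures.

26.5 mg/L

Mass balance: C = (4300·27.00 + 217.0·52.10) / 4517 = 127400/4517 = 28.21 mg/L.
Travel time t = 4.8·1000 / 1.2 = 4000 s = 1.111 h.
Half-life 0.517 d → k = ln 2 / 0.517 = 1.341 d⁻¹.
Decay over the reach: 28.21·exp(−kt) = 28.21·0.9398 = 26.51 mg/L.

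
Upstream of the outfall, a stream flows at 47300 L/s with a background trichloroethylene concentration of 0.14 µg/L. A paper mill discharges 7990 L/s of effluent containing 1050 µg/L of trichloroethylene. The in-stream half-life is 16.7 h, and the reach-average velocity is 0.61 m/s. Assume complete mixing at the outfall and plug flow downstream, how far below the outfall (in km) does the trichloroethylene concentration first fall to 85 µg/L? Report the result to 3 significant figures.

30.7 km

Mass balance: C = (47300·0.1400 + 7990·1050) / 55290 = 8396000/55290 = 151.9 µg/L.
Half-life 16.7 h → k = ln 2 / 16.7 = 0.04151 h⁻¹ = 0.9961 d⁻¹.
Set 151.9·exp(−k·t) = 85 → t = ln(151.9/85)/k = 50330 s = 13.98 h.
Distance = v·t = 0.61·50330 = 30700 m = 30.70 km.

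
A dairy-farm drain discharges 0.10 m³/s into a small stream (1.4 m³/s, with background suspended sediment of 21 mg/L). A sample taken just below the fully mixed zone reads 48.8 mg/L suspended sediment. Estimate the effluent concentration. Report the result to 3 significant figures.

438 mg/L

Mass balance: 1.400·21.00 + 0.1000·Cₑ = 1.500·48.80
→ Cₑ = (1.500·48.80 − 1.400·21.00) / 0.1000 = 438.0 mg/L.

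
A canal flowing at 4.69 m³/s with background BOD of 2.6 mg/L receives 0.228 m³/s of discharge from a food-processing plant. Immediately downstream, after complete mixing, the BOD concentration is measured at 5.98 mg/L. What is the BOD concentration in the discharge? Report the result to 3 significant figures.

Mass balance: 4.690·2.600 + 0.2280·Cₑ = 4.918·5.980
→ Cₑ = (4.918·5.980 − 4.690·2.600) / 0.2280 = 75.51 mg/L.

75.5 mg/L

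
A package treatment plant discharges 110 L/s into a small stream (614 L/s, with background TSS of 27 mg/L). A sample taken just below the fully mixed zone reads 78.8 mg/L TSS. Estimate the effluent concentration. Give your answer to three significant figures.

Mass balance: 614.0·27.00 + 110.0·Cₑ = 724.0·78.80
→ Cₑ = (724.0·78.80 − 614.0·27.00) / 110.0 = 367.9 mg/L.

368 mg/L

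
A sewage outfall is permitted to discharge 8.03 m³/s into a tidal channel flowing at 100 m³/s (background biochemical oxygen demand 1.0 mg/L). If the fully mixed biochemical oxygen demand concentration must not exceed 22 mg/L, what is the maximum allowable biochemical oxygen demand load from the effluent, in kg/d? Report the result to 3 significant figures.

197000 kg/d

Mass balance at the limit: 100.0·1.000 + 8.030·Cₑ = 108.0·22 → Cₑ = 283.5 mg/L.
Load = 8.030 m³/s × 283.5 g/m³ × 86 400 s/d = 196700 kg/d.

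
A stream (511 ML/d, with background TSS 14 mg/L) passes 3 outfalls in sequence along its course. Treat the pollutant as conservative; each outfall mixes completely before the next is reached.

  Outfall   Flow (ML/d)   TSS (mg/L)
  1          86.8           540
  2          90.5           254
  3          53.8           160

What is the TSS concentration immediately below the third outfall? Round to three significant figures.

115 mg/L

Outfall 1: combined Q = 597.8 ML/d; C = (511.0·14.00 + 86.80·540.0)/597.8 = 90.37 mg/L.
Outfall 2: combined Q = 688.3 ML/d; C = (597.8·90.37 + 90.50·254.0)/688.3 = 111.9 mg/L.
Outfall 3: combined Q = 742.1 ML/d; C = (688.3·111.9 + 53.80·160.0)/742.1 = 115.4 mg/L.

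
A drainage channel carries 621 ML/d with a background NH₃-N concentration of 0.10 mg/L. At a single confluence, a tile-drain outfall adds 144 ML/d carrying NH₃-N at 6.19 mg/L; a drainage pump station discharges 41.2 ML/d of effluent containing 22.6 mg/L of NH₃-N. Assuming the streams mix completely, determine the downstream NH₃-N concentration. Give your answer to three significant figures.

After mixing, C = (621.0·0.1000 + 144.0·6.190 + 41.20·22.60) / 806.2 = 1885/806.2 = 2.338 mg/L.

2.34 mg/L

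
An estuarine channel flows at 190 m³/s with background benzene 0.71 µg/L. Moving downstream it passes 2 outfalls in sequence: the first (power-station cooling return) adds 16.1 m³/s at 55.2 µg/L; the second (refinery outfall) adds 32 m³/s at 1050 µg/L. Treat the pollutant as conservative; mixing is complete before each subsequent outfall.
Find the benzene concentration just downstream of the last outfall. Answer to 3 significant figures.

145 µg/L

Below outfall 1: Q → 206.1 m³/s, C = (190.0·0.7100 + 16.10·55.20)/206.1 = 4.967 µg/L.
Below outfall 2: Q → 238.1 m³/s, C = (206.1·4.967 + 32.00·1050)/238.1 = 145.4 µg/L.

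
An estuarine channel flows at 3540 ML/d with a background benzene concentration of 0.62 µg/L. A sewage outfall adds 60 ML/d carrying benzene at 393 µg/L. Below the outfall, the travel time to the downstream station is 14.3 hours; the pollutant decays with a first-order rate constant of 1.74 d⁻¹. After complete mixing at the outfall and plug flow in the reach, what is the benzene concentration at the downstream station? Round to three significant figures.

Conservation of mass: C = (3540·0.6200 + 60.00·393.0) / 3600 = 25770/3600 = 7.160 µg/L.
After decay, C = 7.160 × e^(−kt) = 7.160 × 0.3546 = 2.539 µg/L.

2.54 µg/L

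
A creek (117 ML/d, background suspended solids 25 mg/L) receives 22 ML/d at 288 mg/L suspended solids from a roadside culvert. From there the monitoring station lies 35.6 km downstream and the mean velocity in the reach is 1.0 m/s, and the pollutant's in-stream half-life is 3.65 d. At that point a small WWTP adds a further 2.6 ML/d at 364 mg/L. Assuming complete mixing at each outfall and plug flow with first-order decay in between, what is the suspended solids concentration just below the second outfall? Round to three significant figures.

Mixed concentration C = ΣQC/ΣQ = (117.0·25.00 + 22.00·288.0) / 139.0 = 9261/139.0 = 66.63 mg/L; combined flow 139.0 ML/d.
Travel time t = 35.6·1000 / 1.0 = 35600 s = 9.889 h.
Half-life 3.65 d → k = ln 2 / 3.65 = 0.1899 d⁻¹.
First-order decay: C = 66.63·exp(−k·t) = 66.63·0.9247 = 61.61 mg/L.
Second outfall: C = (139.0·61.61 + 2.600·364.0)/141.6 = 67.16 mg/L.

67.2 mg/L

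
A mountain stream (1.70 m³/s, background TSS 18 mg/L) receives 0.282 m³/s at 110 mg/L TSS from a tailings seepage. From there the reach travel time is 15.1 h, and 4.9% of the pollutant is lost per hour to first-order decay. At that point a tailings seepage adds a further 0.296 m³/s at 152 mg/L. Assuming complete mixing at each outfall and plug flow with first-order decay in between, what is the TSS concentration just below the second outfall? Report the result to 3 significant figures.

32.4 mg/L

Conservation of mass: C = (1.700·18.00 + 0.2820·110.0) / 1.982 = 61.62/1.982 = 31.09 mg/L; combined flow 1.982 m³/s.
4.9%/h lost → k = −ln(1 − 0.049) = 0.05024 h⁻¹.
Decay over the reach: 31.09·exp(−kt) = 31.09·0.4683 = 14.56 mg/L.
Second outfall: C = (1.982·14.56 + 0.2960·152.0)/2.278 = 32.42 mg/L.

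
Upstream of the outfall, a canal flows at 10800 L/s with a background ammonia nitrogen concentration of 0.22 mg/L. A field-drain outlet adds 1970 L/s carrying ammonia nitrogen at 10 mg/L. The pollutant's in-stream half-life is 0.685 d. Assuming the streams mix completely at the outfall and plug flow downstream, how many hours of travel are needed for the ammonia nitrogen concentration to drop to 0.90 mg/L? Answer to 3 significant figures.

15.5 h

Mass balance: C = (10800·0.2200 + 1970·10.00) / 12770 = 22080/12770 = 1.729 mg/L.
Half-life 0.685 d → k = ln 2 / 0.685 = 1.012 d⁻¹.
1.729·exp(−k·t) = 0.90 → t = ln(1.729/0.90)/k = 55730 s = 15.48 h.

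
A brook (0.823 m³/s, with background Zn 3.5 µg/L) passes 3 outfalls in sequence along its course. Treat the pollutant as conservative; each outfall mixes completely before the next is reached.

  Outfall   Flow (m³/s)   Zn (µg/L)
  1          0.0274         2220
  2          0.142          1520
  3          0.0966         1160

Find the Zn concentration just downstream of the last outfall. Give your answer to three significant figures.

360 µg/L

After outfall 1: Q = 0.8230 + 0.02740 = 0.8504 m³/s; C = (0.8230·3.500 + 0.02740·2220)/0.8504 = 74.92 µg/L.
After outfall 2: Q = 0.8504 + 0.1420 = 0.9924 m³/s; C = (0.8504·74.92 + 0.1420·1520)/0.9924 = 281.7 µg/L.
After outfall 3: Q = 0.9924 + 0.09660 = 1.089 m³/s; C = (0.9924·281.7 + 0.09660·1160)/1.089 = 359.6 µg/L.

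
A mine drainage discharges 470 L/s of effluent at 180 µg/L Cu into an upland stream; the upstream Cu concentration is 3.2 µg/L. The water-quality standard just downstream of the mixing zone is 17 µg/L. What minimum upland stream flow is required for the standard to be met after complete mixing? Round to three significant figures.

5550 L/s

Set C_mix = 17: (Q·3.200 + 470.0·180.0) / (Q + 470.0) = 17
→ Q = 470.0·(180.0 − 17)/(17 − 3.200) = 5551 L/s.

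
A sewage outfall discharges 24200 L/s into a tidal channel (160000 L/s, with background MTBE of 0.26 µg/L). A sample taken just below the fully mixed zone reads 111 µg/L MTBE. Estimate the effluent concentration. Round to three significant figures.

Mass balance: 160000·0.2600 + 24200·Cₑ = 184200·111.0
→ Cₑ = (184200·111.0 − 160000·0.2600) / 24200 = 843.2 µg/L.

843 µg/L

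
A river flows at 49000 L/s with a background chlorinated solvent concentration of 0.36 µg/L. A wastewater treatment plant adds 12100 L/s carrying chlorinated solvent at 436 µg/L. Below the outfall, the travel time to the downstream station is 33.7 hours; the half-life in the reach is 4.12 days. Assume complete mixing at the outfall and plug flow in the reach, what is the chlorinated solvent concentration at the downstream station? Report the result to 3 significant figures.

Flow-weighted average: C = (49000·0.3600 + 12100·436.0) / 61100 = 5293000/61100 = 86.63 µg/L.
Half-life 4.12 d → k = ln 2 / 4.12 = 0.1682 d⁻¹.
First-order decay: C = 86.63·exp(−k·t) = 86.63·0.7896 = 68.40 µg/L.

68.4 µg/L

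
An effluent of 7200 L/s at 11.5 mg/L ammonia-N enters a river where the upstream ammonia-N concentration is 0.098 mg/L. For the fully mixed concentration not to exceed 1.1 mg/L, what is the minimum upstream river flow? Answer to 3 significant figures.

74700 L/s

Set C_mix = 1.1: (Q·0.09800 + 7200·11.50) / (Q + 7200) = 1.1
→ Q = 7200·(11.50 − 1.1)/(1.1 − 0.09800) = 74730 L/s.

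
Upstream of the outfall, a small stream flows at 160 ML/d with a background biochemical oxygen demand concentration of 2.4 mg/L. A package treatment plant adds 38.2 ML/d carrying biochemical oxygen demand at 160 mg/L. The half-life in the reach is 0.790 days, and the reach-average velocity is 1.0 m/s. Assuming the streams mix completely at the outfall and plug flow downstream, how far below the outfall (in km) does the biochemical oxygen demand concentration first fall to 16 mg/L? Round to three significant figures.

70.6 km

Conservation of mass: C = (160.0·2.400 + 38.20·160.0) / 198.2 = 6496/198.2 = 32.77 mg/L.
Half-life 0.790 d → k = ln 2 / 0.790 = 0.8774 d⁻¹.
Set 32.77·exp(−k·t) = 16 → t = ln(32.77/16)/k = 70610 s = 19.61 h.
Distance = v·t = 1.0·70610 = 70610 m = 70.61 km.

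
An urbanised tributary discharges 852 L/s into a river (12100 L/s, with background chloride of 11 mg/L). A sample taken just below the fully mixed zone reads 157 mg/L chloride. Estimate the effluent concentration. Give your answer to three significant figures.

Mass balance: 12100·11.00 + 852.0·Cₑ = 12950·157.0
→ Cₑ = (12950·157.0 − 12100·11.00) / 852.0 = 2230 mg/L.

2230 mg/L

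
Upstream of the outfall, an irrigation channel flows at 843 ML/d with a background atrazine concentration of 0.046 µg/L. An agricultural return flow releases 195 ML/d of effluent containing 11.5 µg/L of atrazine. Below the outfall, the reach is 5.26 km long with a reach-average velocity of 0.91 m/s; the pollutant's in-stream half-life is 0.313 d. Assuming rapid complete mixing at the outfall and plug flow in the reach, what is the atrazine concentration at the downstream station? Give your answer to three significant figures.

1.90 µg/L

Mass balance: C = (843.0·0.04600 + 195.0·11.50) / 1038 = 2281/1038 = 2.198 µg/L.
Travel time t = 5.26·1000 / 0.91 = 5780 s = 1.606 h.
Half-life 0.313 d → k = ln 2 / 0.313 = 2.215 d⁻¹.
After decay, C = 2.198 × e^(−kt) = 2.198 × 0.8623 = 1.895 µg/L.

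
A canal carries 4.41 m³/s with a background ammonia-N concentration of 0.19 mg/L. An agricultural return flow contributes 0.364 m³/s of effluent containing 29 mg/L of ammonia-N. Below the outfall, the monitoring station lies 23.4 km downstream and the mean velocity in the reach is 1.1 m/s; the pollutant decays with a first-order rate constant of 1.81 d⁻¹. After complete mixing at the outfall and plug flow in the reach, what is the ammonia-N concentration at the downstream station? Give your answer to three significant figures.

1.53 mg/L

After mixing, C = (4.410·0.1900 + 0.3640·29.00) / 4.774 = 11.39/4.774 = 2.387 mg/L.
Travel time t = 23.4·1000 / 1.1 = 21270 s = 5.909 h.
Applying C = C₀e^(−kt): 2.387 × 0.6404 = 1.528 mg/L.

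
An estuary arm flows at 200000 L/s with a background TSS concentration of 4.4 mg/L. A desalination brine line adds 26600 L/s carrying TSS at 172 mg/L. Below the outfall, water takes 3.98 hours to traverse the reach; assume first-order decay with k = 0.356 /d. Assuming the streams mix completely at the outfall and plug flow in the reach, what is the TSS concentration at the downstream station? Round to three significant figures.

22.7 mg/L

Conservation of mass: C = (200000·4.400 + 26600·172.0) / 226600 = 5455000/226600 = 24.07 mg/L.
Decay over the reach: 24.07·exp(−kt) = 24.07·0.9427 = 22.69 mg/L.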